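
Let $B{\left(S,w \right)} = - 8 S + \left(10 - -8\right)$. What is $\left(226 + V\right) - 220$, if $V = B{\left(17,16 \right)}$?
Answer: $-112$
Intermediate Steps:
$B{\left(S,w \right)} = 18 - 8 S$ ($B{\left(S,w \right)} = - 8 S + \left(10 + 8\right) = - 8 S + 18 = 18 - 8 S$)
$V = -118$ ($V = 18 - 136 = -118$)
$\left(226 + V\right) - 220 = \left(226 - 118\right) - 220 = 108 - 220 = -112$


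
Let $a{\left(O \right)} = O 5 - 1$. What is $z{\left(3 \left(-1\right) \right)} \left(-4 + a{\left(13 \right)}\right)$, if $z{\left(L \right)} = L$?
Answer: $-180$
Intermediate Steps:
$a{\left(O \right)} = -1 + 5 O$ ($a{\left(O \right)} = 5 O - 1 = -1 + 5 O$)
$z{\left(3 \left(-1\right) \right)} \left(-4 + a{\left(13 \right)}\right) = 3 \left(-1\right) \left(-4 + \left(-1 + 5 \cdot 13\right)\right) = - 3 \left(-4 + \left(-1 + 65\right)\right) = - 3 \left(-4 + 64\right) = \left(-3\right) 60 = -180$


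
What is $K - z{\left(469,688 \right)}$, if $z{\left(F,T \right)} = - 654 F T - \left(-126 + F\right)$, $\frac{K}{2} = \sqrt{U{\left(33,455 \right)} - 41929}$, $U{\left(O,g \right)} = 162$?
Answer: $211027831 + 2 i \sqrt{41767} \approx 2.1103 \cdot 10^{8} + 408.74 i$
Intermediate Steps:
$K = 2 i \sqrt{41767}$ ($K = 2 \sqrt{162 - 41929} = 2 \sqrt{-41767} = 2 i \sqrt{41767} \approx 408.74 i$)
$z{\left(F,T \right)} = 126 - F - 654 F T$ ($z{\left(F,T \right)} = - 654 F T - \left(-126 + F\right) = 126 - F - 654 F T$)
$K - z{\left(469,688 \right)} = 2 i \sqrt{41767} - \left(126 - 469 - 306726 \cdot 688\right) = 2 i \sqrt{41767} - \left(126 - 469 - 211027488\right) = 2 i \sqrt{41767} - -211027831 = 2 i \sqrt{41767} + 211027831 = 211027831 + 2 i \sqrt{41767}$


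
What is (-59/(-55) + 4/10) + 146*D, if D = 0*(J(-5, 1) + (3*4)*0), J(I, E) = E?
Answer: 81/55 ≈ 1.4727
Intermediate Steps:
D = 0 (D = 0*(1 + (3*4)*0) = 0*(1 + 12*0) = 0*(1 + 0) = 0*1 = 0)
(-59/(-55) + 4/10) + 146*D = (-59/(-55) + 4/10) + 146*0 = (-59*(-1/55) + 4*(1/10)) + 0 = (59/55 + 2/5) + 0 = 81/55 + 0 = 81/55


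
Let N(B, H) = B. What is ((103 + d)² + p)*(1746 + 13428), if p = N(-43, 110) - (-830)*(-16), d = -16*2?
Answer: -125671068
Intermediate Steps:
d = -32
p = -13323 (p = -43 - (-830)*(-16) = -43 - 1*13280 = -43 - 13280 = -13323)
((103 + d)² + p)*(1746 + 13428) = ((103 - 32)² - 13323)*(1746 + 13428) = (71² - 13323)*15174 = (5041 - 13323)*15174 = -8282*15174 = -125671068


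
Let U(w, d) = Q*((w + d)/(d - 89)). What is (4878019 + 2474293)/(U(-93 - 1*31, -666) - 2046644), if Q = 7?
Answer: -555099556/154521069 ≈ -3.5924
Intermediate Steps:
U(w, d) = 7*(d + w)/(-89 + d) (U(w, d) = 7*((w + d)/(d - 89)) = 7*((d + w)/(-89 + d)) = 7*(d + w)/(-89 + d))
(4878019 + 2474293)/(U(-93 - 1*31, -666) - 2046644) = (4878019 + 2474293)/(7*(-666 + (-93 - 1*31))/(-89 - 666) - 2046644) = 7352312/(7*(-666 + (-93 - 31))/(-755) - 2046644) = 7352312/(7*(-1/755)*(-666 - 124) - 2046644) = 7352312/(7*(-1/755)*(-790) - 2046644) = 7352312/(1106/151 - 2046644) = 7352312/(-309042138/151) = 7352312*(-151/309042138) = -555099556/154521069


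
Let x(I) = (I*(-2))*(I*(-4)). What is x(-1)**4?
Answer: 4096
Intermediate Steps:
x(I) = 8*I**2 (x(I) = (-2*I)*(-4*I) = 8*I**2)
x(-1)**4 = (8*(-1)**2)**4 = (8*1)**4 = 8**4 = 4096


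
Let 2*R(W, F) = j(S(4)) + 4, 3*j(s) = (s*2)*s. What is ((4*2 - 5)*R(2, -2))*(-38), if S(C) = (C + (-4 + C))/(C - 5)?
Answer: -836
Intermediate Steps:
S(C) = (-4 + 2*C)/(-5 + C)
j(s) = 2*s²/3 (j(s) = ((s*2)*s)/3 = ((2*s)*s)/3 = (2*s²)/3 = 2*s²/3)
R(W, F) = 22/3 (R(W, F) = (2*(2*(-2 + 4)/(-5 + 4))²/3 + 4)/2 = (2*(2*2/(-1))²/3 + 4)/2 = (2*(2*(-1)*2)²/3 + 4)/2 = ((⅔)*(-4)² + 4)/2 = ((⅔)*16 + 4)/2 = (32/3 + 4)/2 = (½)*(44/3) = 22/3)
((4*2 - 5)*R(2, -2))*(-38) = ((4*2 - 5)*(22/3))*(-38) = ((8 - 5)*(22/3))*(-38) = (3*(22/3))*(-38) = 22*(-38) = -836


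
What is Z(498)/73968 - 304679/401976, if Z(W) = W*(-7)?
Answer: -249351923/309722508 ≈ -0.80508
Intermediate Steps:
Z(W) = -7*W
Z(498)/73968 - 304679/401976 = -7*498/73968 - 304679/401976 = -3486*1/73968 - 304679*1/401976 = -581/12328 - 304679/401976 = -249351923/309722508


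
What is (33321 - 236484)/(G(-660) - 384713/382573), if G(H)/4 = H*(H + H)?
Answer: -77724678399/1333190005687 ≈ -0.058300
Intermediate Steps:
G(H) = 8*H² (G(H) = 4*(H*(H + H)) = 4*(H*(2*H)) = 4*(2*H²) = 8*H²)
(33321 - 236484)/(G(-660) - 384713/382573) = (33321 - 236484)/(8*(-660)² - 384713/382573) = -203163/(8*435600 - 384713*1/382573) = -203163/(3484800 - 384713/382573) = -203163/1333190005687/382573 = -203163*382573/1333190005687 = -77724678399/1333190005687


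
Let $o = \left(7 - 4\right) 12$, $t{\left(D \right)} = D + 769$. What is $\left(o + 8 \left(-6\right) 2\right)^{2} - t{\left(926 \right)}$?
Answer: $1905$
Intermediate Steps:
$t{\left(D \right)} = 769 + D$
$o = 36$ ($o = \left(7 - 4\right) 12 = 3 \cdot 12 = 36$)
$\left(o + 8 \left(-6\right) 2\right)^{2} - t{\left(926 \right)} = \left(36 + 8 \left(-6\right) 2\right)^{2} - \left(769 + 926\right) = \left(36 - 96\right)^{2} - 1695 = \left(-60\right)^{2} - 1695 = 3600 - 1695 = 1905$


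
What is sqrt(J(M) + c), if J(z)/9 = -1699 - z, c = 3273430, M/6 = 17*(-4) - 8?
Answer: sqrt(3262243) ≈ 1806.2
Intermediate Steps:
M = -456 (M = 6*(17*(-4) - 8) = 6*(-68 - 8) = 6*(-76) = -456)
J(z) = -15291 - 9*z (J(z) = 9*(-1699 - z) = -15291 - 9*z)
sqrt(J(M) + c) = sqrt((-15291 - 9*(-456)) + 3273430) = sqrt((-15291 + 4104) + 3273430) = sqrt(-11187 + 3273430) = sqrt(3262243)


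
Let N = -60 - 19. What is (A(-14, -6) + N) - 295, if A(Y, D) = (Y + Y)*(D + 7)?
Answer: -402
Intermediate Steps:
A(Y, D) = 2*Y*(7 + D) (A(Y, D) = (2*Y)*(7 + D) = 2*Y*(7 + D))
N = -79
(A(-14, -6) + N) - 295 = (2*(-14)*(7 - 6) - 79) - 295 = (2*(-14)*1 - 79) - 295 = (-28 - 79) - 295 = -107 - 295 = -402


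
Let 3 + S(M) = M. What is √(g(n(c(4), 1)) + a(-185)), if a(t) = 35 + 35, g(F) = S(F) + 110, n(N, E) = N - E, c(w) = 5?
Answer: √181 ≈ 13.454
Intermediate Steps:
S(M) = -3 + M
g(F) = 107 + F (g(F) = (-3 + F) + 110 = 107 + F)
a(t) = 70
√(g(n(c(4), 1)) + a(-185)) = √((107 + (5 - 1*1)) + 70) = √((107 + (5 - 1)) + 70) = √((107 + 4) + 70) = √(111 + 70) = √181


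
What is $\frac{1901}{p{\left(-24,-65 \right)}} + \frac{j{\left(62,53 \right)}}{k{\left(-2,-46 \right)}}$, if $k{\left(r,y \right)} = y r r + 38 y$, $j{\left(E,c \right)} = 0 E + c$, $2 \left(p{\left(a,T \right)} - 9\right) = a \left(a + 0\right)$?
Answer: $\frac{1218997}{191268} \approx 6.3732$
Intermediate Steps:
$p{\left(a,T \right)} = 9 + \frac{a^{2}}{2}$ ($p{\left(a,T \right)} = 9 + \frac{a \left(a + 0\right)}{2} = 9 + \frac{a a}{2} = 9 + \frac{a^{2}}{2}$)
$j{\left(E,c \right)} = c$ ($j{\left(E,c \right)} = 0 + c = c$)
$k{\left(r,y \right)} = 38 y + y r^{2}$ ($k{\left(r,y \right)} = r y r + 38 y = y r^{2} + 38 y = 38 y + y r^{2}$)
$\frac{1901}{p{\left(-24,-65 \right)}} + \frac{j{\left(62,53 \right)}}{k{\left(-2,-46 \right)}} = \frac{1901}{9 + \frac{\left(-24\right)^{2}}{2}} + \frac{53}{\left(-46\right) \left(38 + \left(-2\right)^{2}\right)} = \frac{1901}{9 + \frac{1}{2} \cdot 576} + \frac{53}{\left(-46\right) \left(38 + 4\right)} = \frac{1901}{9 + 288} + \frac{53}{\left(-46\right) 42} = \frac{1901}{297} + \frac{53}{-1932} = 1901 \cdot \frac{1}{297} + 53 \left(- \frac{1}{1932}\right) = \frac{1901}{297} - \frac{53}{1932} = \frac{1218997}{191268}$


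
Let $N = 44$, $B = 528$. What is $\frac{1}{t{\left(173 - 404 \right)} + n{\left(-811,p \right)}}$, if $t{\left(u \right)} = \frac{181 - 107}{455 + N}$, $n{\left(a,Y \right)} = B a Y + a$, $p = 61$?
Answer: $- \frac{499}{13034627927} \approx -3.8283 \cdot 10^{-8}$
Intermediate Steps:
$n{\left(a,Y \right)} = a + 528 Y a$ ($n{\left(a,Y \right)} = 528 a Y + a = 528 Y a + a = a + 528 Y a$)
$t{\left(u \right)} = \frac{74}{499}$ ($t{\left(u \right)} = \frac{181 - 107}{455 + 44} = \frac{74}{499}$)
$\frac{1}{t{\left(173 - 404 \right)} + n{\left(-811,p \right)}} = \frac{1}{\frac{74}{499} - 811 \left(1 + 528 \cdot 61\right)} = \frac{1}{\frac{74}{499} - 811 \left(1 + 32208\right)} = \frac{1}{\frac{74}{499} - 26121499} = \frac{1}{- \frac{13034627927}{499}} = - \frac{499}{13034627927}$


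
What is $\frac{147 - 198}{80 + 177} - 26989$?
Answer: $- \frac{6936224}{257} \approx -26989.0$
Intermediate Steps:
$\frac{147 - 198}{80 + 177} - 26989 = - \frac{51}{257} - 26989 = - \frac{6936224}{257}$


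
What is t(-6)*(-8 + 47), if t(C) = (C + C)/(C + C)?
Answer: 39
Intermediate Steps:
t(C) = 1 (t(C) = (2*C)/((2*C)) = (2*C)*(1/(2*C)) = 1)
t(-6)*(-8 + 47) = 1*(-8 + 47) = 1*39 = 39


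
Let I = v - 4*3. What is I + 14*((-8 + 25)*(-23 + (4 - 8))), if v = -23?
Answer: -6461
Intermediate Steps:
I = -35 (I = -23 - 4*3 = -23 - 12 = -35)
I + 14*((-8 + 25)*(-23 + (4 - 8))) = -35 + 14*((-8 + 25)*(-23 + (4 - 8))) = -35 + 14*(17*(-23 - 4)) = -35 + 14*(17*(-27)) = -35 + 14*(-459) = -35 - 6426 = -6461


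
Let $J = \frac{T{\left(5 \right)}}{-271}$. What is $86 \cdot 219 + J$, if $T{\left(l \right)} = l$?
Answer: $\frac{5104009}{271} \approx 18834.0$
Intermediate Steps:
$J = - \frac{5}{271}$ ($J = \frac{5}{-271} = 5 \left(- \frac{1}{271}\right) = - \frac{5}{271} \approx -0.01845$)
$86 \cdot 219 + J = 86 \cdot 219 - \frac{5}{271} = 18834 - \frac{5}{271} = \frac{5104009}{271}$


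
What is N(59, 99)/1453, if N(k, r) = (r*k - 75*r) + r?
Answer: -1485/1453 ≈ -1.0220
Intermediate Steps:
N(k, r) = -74*r + k*r (N(k, r) = (k*r - 75*r) + r = (-75*r + k*r) + r = -74*r + k*r)
N(59, 99)/1453 = (99*(-74 + 59))/1453 = (99*(-15))*(1/1453) = -1485*1/1453 = -1485/1453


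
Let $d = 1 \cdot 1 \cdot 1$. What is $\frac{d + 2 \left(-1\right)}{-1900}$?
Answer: $\frac{1}{1900} \approx 0.00052632$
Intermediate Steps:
$d = 1$ ($d = 1 \cdot 1 = 1$)
$\frac{d + 2 \left(-1\right)}{-1900} = \frac{1 + 2 \left(-1\right)}{-1900} = - \frac{1 - 2}{1900} = \left(- \frac{1}{1900}\right) \left(-1\right) = \frac{1}{1900}$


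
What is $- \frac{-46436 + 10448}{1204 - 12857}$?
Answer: $- \frac{35988}{11653} \approx -3.0883$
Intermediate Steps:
$- \frac{-46436 + 10448}{1204 - 12857} = - \frac{-35988}{1204 - 12857} = - \frac{-35988}{-11653} = - \frac{\left(-35988\right) \left(-1\right)}{11653} = \left(-1\right) \frac{35988}{11653} = - \frac{35988}{11653}$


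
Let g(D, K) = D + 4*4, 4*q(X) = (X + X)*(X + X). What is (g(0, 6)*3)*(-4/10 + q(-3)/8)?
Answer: 174/5 ≈ 34.800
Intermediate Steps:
q(X) = X² (q(X) = ((X + X)*(X + X))/4 = ((2*X)*(2*X))/4 = (4*X²)/4 = X²)
g(D, K) = 16 + D (g(D, K) = D + 16 = 16 + D)
(g(0, 6)*3)*(-4/10 + q(-3)/8) = ((16 + 0)*3)*(-4/10 + (-3)²/8) = (16*3)*(-4*⅒ + 9*(⅛)) = 48*(-⅖ + 9/8) = 48*(29/40) = 174/5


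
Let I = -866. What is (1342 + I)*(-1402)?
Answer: -667352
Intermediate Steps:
(1342 + I)*(-1402) = (1342 - 866)*(-1402) = 476*(-1402) = -667352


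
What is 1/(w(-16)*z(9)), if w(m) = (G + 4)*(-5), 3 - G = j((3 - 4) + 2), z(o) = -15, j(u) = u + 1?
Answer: 1/375 ≈ 0.0026667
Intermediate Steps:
j(u) = 1 + u
G = 1 (G = 3 - (1 + ((3 - 4) + 2)) = 3 - (1 + (-1 + 2)) = 3 - (1 + 1) = 3 - 1*2 = 3 - 2 = 1)
w(m) = -25 (w(m) = (1 + 4)*(-5) = 5*(-5) = -25)
1/(w(-16)*z(9)) = 1/(-25*(-15)) = 1/375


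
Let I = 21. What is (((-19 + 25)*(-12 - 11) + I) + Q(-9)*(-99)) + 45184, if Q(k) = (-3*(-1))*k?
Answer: 47740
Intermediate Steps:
Q(k) = 3*k
(((-19 + 25)*(-12 - 11) + I) + Q(-9)*(-99)) + 45184 = (((-19 + 25)*(-12 - 11) + 21) + (3*(-9))*(-99)) + 45184 = ((6*(-23) + 21) - 27*(-99)) + 45184 = ((-138 + 21) + 2673) + 45184 = (-117 + 2673) + 45184 = 2556 + 45184 = 47740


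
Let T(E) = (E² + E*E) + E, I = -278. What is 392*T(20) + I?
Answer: 321162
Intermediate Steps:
T(E) = E + 2*E² (T(E) = (E² + E²) + E = 2*E² + E = E + 2*E²)
392*T(20) + I = 392*(20*(1 + 2*20)) - 278 = 392*(20*(1 + 40)) - 278 = 392*(20*41) - 278 = 392*820 - 278 = 321440 - 278 = 321162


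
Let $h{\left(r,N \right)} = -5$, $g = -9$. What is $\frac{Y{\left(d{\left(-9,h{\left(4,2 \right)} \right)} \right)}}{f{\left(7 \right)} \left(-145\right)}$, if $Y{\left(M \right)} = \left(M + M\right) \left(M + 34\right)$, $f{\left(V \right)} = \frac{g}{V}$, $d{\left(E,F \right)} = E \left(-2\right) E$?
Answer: $\frac{32256}{145} \approx 222.46$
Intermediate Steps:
$d{\left(E,F \right)} = - 2 E^{2}$ ($d{\left(E,F \right)} = - 2 E E = - 2 E^{2}$)
$f{\left(V \right)} = - \frac{9}{V}$
$Y{\left(M \right)} = 2 M \left(34 + M\right)$
$\frac{Y{\left(d{\left(-9,h{\left(4,2 \right)} \right)} \right)}}{f{\left(7 \right)} \left(-145\right)} = \frac{2 \left(- 2 \left(-9\right)^{2}\right) \left(34 - 2 \left(-9\right)^{2}\right)}{- \frac{9}{7} \left(-145\right)} = \frac{2 \left(\left(-2\right) 81\right) \left(34 - 162\right)}{\left(-9\right) \frac{1}{7} \left(-145\right)} = \frac{2 \left(-162\right) \left(34 - 162\right)}{\left(- \frac{9}{7}\right) \left(-145\right)} = \frac{2 \left(-162\right) \left(-128\right)}{\frac{1305}{7}} = 41472 \cdot \frac{7}{1305} = \frac{32256}{145}$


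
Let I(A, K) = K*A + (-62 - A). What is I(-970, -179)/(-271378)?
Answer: -87269/135689 ≈ -0.64315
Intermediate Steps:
I(A, K) = -62 - A + A*K (I(A, K) = A*K + (-62 - A) = -62 - A + A*K)
I(-970, -179)/(-271378) = (-62 - 1*(-970) - 970*(-179))/(-271378) = (-62 + 970 + 173630)*(-1/271378) = 174538*(-1/271378) = -87269/135689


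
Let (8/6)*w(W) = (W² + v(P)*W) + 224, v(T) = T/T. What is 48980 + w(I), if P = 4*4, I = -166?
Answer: 139381/2 ≈ 69691.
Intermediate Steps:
P = 16
v(T) = 1
w(W) = 168 + 3*W/4 + 3*W²/4 (w(W) = 3*((W² + 1*W) + 224)/4 = 3*((W² + W) + 224)/4 = 3*((W + W²) + 224)/4 = 3*(224 + W + W²)/4 = 168 + 3*W/4 + 3*W²/4)
48980 + w(I) = 48980 + (168 + (¾)*(-166) + (¾)*(-166)²) = 48980 + (168 - 249/2 + (¾)*27556) = 48980 + (168 - 249/2 + 20667) = 48980 + 41421/2 = 139381/2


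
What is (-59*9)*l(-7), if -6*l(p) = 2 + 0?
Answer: 177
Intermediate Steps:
l(p) = -⅓ (l(p) = -(2 + 0)/6 = -⅙*2 = -⅓)
(-59*9)*l(-7) = -59*9*(-⅓) = -531*(-⅓) = 177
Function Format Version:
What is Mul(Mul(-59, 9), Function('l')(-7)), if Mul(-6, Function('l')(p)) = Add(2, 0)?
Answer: 177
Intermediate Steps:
Function('l')(p) = Rational(-1, 3) (Function('l')(p) = Mul(Rational(-1, 6), Add(2, 0)) = Mul(Rational(-1, 6), 2) = Rational(-1, 3))
Mul(Mul(-59, 9), Function('l')(-7)) = Mul(Mul(-59, 9), Rational(-1, 3)) = Mul(-531, Rational(-1, 3)) = 177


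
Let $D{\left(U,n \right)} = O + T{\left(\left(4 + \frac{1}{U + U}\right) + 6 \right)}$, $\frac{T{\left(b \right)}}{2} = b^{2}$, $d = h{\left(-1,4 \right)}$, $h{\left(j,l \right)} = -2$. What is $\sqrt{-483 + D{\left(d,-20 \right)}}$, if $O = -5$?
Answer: $\frac{i \sqrt{4766}}{4} \approx 17.259 i$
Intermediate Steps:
$d = -2$
$T{\left(b \right)} = 2 b^{2}$
$D{\left(U,n \right)} = -5 + 2 \left(10 + \frac{1}{2 U}\right)^{2}$ ($D{\left(U,n \right)} = -5 + 2 \left(\left(4 + \frac{1}{U + U}\right) + 6\right)^{2} = -5 + 2 \left(\left(4 + \frac{1}{2 U}\right) + 6\right)^{2} = -5 + 2 \left(10 + \frac{1}{2 U}\right)^{2}$)
$\sqrt{-483 + D{\left(d,-20 \right)}} = \sqrt{-483 + \left(195 + \frac{1}{2 \cdot 4} + \frac{20}{-2}\right)} = \sqrt{-483 + \left(195 + \frac{1}{2} \cdot \frac{1}{4} + 20 \left(- \frac{1}{2}\right)\right)} = \sqrt{-483 + \left(195 + \frac{1}{8} - 10\right)} = \sqrt{-483 + \frac{1481}{8}} = \sqrt{- \frac{2383}{8}} = \frac{i \sqrt{4766}}{4}$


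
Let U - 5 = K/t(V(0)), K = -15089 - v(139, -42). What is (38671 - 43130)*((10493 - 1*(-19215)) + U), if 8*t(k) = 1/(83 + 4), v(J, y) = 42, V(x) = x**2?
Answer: 46826023517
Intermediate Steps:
K = -15131 (K = -15089 - 1*42 = -15089 - 42 = -15131)
t(k) = 1/696 (t(k) = 1/(8*(83 + 4)) = (1/8)/87 = (1/8)*(1/87) = 1/696)
U = -10531171 (U = 5 - 15131/1/696 = 5 - 15131*696 = 5 - 10531176 = -10531171)
(38671 - 43130)*((10493 - 1*(-19215)) + U) = (38671 - 43130)*((10493 - 1*(-19215)) - 10531171) = -4459*((10493 + 19215) - 10531171) = -4459*(29708 - 10531171) = -4459*(-10501463) = 46826023517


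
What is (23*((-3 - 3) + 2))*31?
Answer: -2852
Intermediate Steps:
(23*((-3 - 3) + 2))*31 = (23*(-6 + 2))*31 = (23*(-4))*31 = -92*31 = -2852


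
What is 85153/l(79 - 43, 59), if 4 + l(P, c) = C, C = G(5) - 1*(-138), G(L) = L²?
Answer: 85153/159 ≈ 535.55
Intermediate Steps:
C = 163 (C = 5² - 1*(-138) = 25 + 138 = 163)
l(P, c) = 159 (l(P, c) = -4 + 163 = 159)
85153/l(79 - 43, 59) = 85153/159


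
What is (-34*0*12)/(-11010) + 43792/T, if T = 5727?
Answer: 1904/249 ≈ 7.6466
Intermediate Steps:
(-34*0*12)/(-11010) + 43792/T = (-34*0*12)/(-11010) + 43792/5727 = (0*12)*(-1/11010) + 43792*(1/5727) = 0*(-1/11010) + 1904/249 = 0 + 1904/249 = 1904/249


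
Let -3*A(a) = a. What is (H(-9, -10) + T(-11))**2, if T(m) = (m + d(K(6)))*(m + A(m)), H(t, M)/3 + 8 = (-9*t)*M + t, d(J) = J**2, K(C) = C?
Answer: 63888049/9 ≈ 7.0987e+6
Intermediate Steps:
A(a) = -a/3
H(t, M) = -24 + 3*t - 27*M*t (H(t, M) = -24 + 3*((-9*t)*M + t) = -24 + 3*(-9*M*t + t) = -24 + 3*(t - 9*M*t) = -24 + (3*t - 27*M*t) = -24 + 3*t - 27*M*t)
T(m) = 2*m*(36 + m)/3 (T(m) = (m + 6**2)*(m - m/3) = (m + 36)*(2*m/3) = (36 + m)*(2*m/3) = 2*m*(36 + m)/3)
(H(-9, -10) + T(-11))**2 = ((-24 + 3*(-9) - 27*(-10)*(-9)) + (2/3)*(-11)*(36 - 11))**2 = ((-24 - 27 - 2430) + (2/3)*(-11)*25)**2 = (-2481 - 550/3)**2 = (-7993/3)**2 = 63888049/9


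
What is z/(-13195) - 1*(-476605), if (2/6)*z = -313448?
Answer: 6289743319/13195 ≈ 4.7668e+5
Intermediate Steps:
z = -940344 (z = 3*(-313448) = -940344)
z/(-13195) - 1*(-476605) = -940344/(-13195) - 1*(-476605) = -940344*(-1/13195) + 476605 = 940344/13195 + 476605 = 6289743319/13195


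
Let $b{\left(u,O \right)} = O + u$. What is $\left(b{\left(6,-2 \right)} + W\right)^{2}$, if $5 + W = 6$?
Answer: $25$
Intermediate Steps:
$W = 1$ ($W = -5 + 6 = 1$)
$\left(b{\left(6,-2 \right)} + W\right)^{2} = \left(\left(-2 + 6\right) + 1\right)^{2} = \left(4 + 1\right)^{2} = 5^{2} = 25$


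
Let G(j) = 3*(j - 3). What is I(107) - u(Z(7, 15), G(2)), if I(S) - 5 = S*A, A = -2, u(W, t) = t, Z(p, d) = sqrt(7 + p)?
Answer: -206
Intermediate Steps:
G(j) = -9 + 3*j (G(j) = 3*(-3 + j) = -9 + 3*j)
I(S) = 5 - 2*S (I(S) = 5 + S*(-2) = 5 - 2*S)
I(107) - u(Z(7, 15), G(2)) = (5 - 2*107) - (-9 + 3*2) = (5 - 214) - (-9 + 6) = -209 - 1*(-3) = -209 + 3 = -206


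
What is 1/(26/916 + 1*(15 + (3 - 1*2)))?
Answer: 458/7341 ≈ 0.062389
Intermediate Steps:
1/(26/916 + 1*(15 + (3 - 1*2))) = 1/(26*(1/916) + 1*(15 + (3 - 2))) = 1/(13/458 + 1*(15 + 1)) = 1/(13/458 + 1*16) = 1/(13/458 + 16) = 1/(7341/458) = 458/7341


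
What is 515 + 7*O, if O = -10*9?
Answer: -115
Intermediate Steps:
O = -90
515 + 7*O = 515 + 7*(-90) = 515 - 630 = -115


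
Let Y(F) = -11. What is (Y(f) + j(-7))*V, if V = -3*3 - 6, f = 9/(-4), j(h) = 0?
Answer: 165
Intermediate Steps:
f = -9/4 (f = 9*(-1/4) = -9/4 ≈ -2.2500)
V = -15 (V = -9 - 6 = -15)
(Y(f) + j(-7))*V = (-11 + 0)*(-15) = -11*(-15) = 165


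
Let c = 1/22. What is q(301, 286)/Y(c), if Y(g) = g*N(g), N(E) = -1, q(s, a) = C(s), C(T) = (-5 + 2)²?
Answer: -198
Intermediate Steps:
C(T) = 9 (C(T) = (-3)² = 9)
q(s, a) = 9
c = 1/22 ≈ 0.045455
Y(g) = -g (Y(g) = g*(-1) = -g)
q(301, 286)/Y(c) = 9/((-1*1/22)) = 9/(-1/22) = 9*(-22) = -198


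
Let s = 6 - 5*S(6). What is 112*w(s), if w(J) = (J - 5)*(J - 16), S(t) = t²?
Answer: 3809120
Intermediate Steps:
s = -174 (s = 6 - 5*6² = 6 - 5*36 = 6 - 180 = -174)
w(J) = (-16 + J)*(-5 + J) (w(J) = (-5 + J)*(-16 + J) = (-16 + J)*(-5 + J))
112*w(s) = 112*(80 + (-174)² - 21*(-174)) = 112*(80 + 30276 + 3654) = 112*34010 = 3809120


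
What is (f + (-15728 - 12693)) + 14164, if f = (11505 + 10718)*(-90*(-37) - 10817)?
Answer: -166397858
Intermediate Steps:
f = -166383601 (f = 22223*(3330 - 10817) = 22223*(-7487) = -166383601)
(f + (-15728 - 12693)) + 14164 = (-166383601 + (-15728 - 12693)) + 14164 = (-166383601 - 28421) + 14164 = -166412022 + 14164 = -166397858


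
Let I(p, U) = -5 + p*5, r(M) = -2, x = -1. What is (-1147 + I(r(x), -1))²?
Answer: 1350244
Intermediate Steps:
I(p, U) = -5 + 5*p
(-1147 + I(r(x), -1))² = (-1147 + (-5 + 5*(-2)))² = (-1147 + (-5 - 10))² = (-1147 - 15)² = (-1162)² = 1350244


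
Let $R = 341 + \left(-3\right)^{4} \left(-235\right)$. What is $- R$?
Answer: $18694$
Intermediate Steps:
$R = -18694$ ($R = 341 + 81 \left(-235\right) = 341 - 19035 = -18694$)
$- R = \left(-1\right) \left(-18694\right) = 18694$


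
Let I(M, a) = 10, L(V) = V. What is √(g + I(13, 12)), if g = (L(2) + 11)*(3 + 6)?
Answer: √127 ≈ 11.269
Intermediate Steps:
g = 117 (g = (2 + 11)*(3 + 6) = 13*9 = 117)
√(g + I(13, 12)) = √(117 + 10) = √127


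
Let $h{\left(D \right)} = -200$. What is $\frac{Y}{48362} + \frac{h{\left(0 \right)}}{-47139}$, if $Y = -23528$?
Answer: $- \frac{549706996}{1139868159} \approx -0.48225$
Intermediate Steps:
$\frac{Y}{48362} + \frac{h{\left(0 \right)}}{-47139} = - \frac{23528}{48362} - \frac{200}{-47139} = \left(-23528\right) \frac{1}{48362} - - \frac{200}{47139} = - \frac{11764}{24181} + \frac{200}{47139} = - \frac{549706996}{1139868159}$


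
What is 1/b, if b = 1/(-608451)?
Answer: -608451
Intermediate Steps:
b = -1/608451 ≈ -1.6435e-6
1/b = 1/(-1/608451) = -608451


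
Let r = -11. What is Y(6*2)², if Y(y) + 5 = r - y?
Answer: 784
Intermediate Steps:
Y(y) = -16 - y (Y(y) = -5 + (-11 - y) = -16 - y)
Y(6*2)² = (-16 - 6*2)² = (-16 - 1*12)² = (-16 - 12)² = (-28)² = 784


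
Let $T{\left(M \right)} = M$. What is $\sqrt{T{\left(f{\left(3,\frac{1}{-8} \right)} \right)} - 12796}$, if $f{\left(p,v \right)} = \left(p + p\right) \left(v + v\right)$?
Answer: $\frac{i \sqrt{51190}}{2} \approx 113.13 i$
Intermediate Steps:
$f{\left(p,v \right)} = 4 p v$ ($f{\left(p,v \right)} = 2 p 2 v = 4 p v$)
$\sqrt{T{\left(f{\left(3,\frac{1}{-8} \right)} \right)} - 12796} = \sqrt{4 \cdot 3 \frac{1}{-8} - 12796} = \sqrt{4 \cdot 3 \left(- \frac{1}{8}\right) - 12796} = \sqrt{- \frac{3}{2} - 12796} = \sqrt{- \frac{25595}{2}} = \frac{i \sqrt{51190}}{2}$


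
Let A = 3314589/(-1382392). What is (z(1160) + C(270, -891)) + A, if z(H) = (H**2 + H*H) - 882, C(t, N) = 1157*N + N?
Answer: 2292749113091/1382392 ≈ 1.6585e+6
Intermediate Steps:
C(t, N) = 1158*N
A = -3314589/1382392 (A = 3314589*(-1/1382392) = -3314589/1382392 ≈ -2.3977)
z(H) = -882 + 2*H**2 (z(H) = (H**2 + H**2) - 882 = 2*H**2 - 882 = -882 + 2*H**2)
(z(1160) + C(270, -891)) + A = ((-882 + 2*1160**2) + 1158*(-891)) - 3314589/1382392 = ((-882 + 2*1345600) - 1031778) - 3314589/1382392 = ((-882 + 2691200) - 1031778) - 3314589/1382392 = (2690318 - 1031778) - 3314589/1382392 = 1658540 - 3314589/1382392 = 2292749113091/1382392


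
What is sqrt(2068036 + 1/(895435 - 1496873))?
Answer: 9*sqrt(9235380732059666)/601438 ≈ 1438.1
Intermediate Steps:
sqrt(2068036 + 1/(895435 - 1496873)) = sqrt(2068036 + 1/(-601438)) = sqrt(2068036 - 1/601438) = sqrt(1243795435767/601438) = 9*sqrt(9235380732059666)/601438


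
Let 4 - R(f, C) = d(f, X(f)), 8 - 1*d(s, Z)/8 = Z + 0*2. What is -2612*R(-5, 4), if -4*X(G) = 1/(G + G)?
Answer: 780988/5 ≈ 1.5620e+5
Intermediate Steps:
X(G) = -1/(8*G) (X(G) = -1/(4*(G + G)) = -1/(2*G)/4 = -1/(8*G))
d(s, Z) = 64 - 8*Z (d(s, Z) = 64 - 8*(Z + 0*2) = 64 - 8*(Z + 0) = 64 - 8*Z)
R(f, C) = -60 - 1/f (R(f, C) = 4 - (64 - (-1)/f) = 4 - (64 + 1/f) = 4 + (-64 - 1/f) = -60 - 1/f)
-2612*R(-5, 4) = -2612*(-60 - 1/(-5)) = -2612*(-60 - 1*(-⅕)) = -2612*(-60 + ⅕) = -2612*(-299/5) = 780988/5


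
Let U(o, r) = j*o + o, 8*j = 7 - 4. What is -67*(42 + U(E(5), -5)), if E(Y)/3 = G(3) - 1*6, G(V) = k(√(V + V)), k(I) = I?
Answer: -4623/4 - 2211*√6/8 ≈ -1832.7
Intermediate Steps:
j = 3/8 (j = (7 - 4)/8 = (⅛)*3 = 3/8 ≈ 0.37500)
G(V) = √2*√V (G(V) = √(V + V) = √(2*V) = √2*√V)
E(Y) = -18 + 3*√6 (E(Y) = 3*(√2*√3 - 1*6) = 3*(√6 - 6) = 3*(-6 + √6) = -18 + 3*√6)
U(o, r) = 11*o/8 (U(o, r) = 3*o/8 + o = 11*o/8)
-67*(42 + U(E(5), -5)) = -67*(42 + 11*(-18 + 3*√6)/8) = -67*(42 + (-99/4 + 33*√6/8)) = -67*(69/4 + 33*√6/8) = -4623/4 - 2211*√6/8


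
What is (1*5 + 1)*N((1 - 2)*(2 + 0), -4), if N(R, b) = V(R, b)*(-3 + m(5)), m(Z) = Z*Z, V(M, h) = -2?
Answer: -264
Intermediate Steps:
m(Z) = Z²
N(R, b) = -44 (N(R, b) = -2*(-3 + 5²) = -2*(-3 + 25) = -2*22 = -44)
(1*5 + 1)*N((1 - 2)*(2 + 0), -4) = (1*5 + 1)*(-44) = (5 + 1)*(-44) = 6*(-44) = -264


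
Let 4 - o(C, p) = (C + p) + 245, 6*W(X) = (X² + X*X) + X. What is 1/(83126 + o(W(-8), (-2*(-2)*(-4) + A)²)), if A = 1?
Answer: 1/82640 ≈ 1.2101e-5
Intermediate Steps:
W(X) = X²/3 + X/6 (W(X) = ((X² + X*X) + X)/6 = ((X² + X²) + X)/6 = (2*X² + X)/6 = (X + 2*X²)/6 = X²/3 + X/6)
o(C, p) = -241 - C - p (o(C, p) = 4 - ((C + p) + 245) = 4 - (245 + C + p) = 4 + (-245 - C - p) = -241 - C - p)
1/(83126 + o(W(-8), (-2*(-2)*(-4) + A)²)) = 1/(83126 + (-241 - (-8)*(1 + 2*(-8))/6 - (-2*(-2)*(-4) + 1)²)) = 1/(83126 + (-241 - (-8)*(1 - 16)/6 - (4*(-4) + 1)²)) = 1/(83126 + (-241 - (-8)*(-15)/6 - (-16 + 1)²)) = 1/(83126 + (-241 - 1*20 - 1*(-15)²)) = 1/(83126 + (-241 - 20 - 1*225)) = 1/(83126 + (-241 - 20 - 225)) = 1/(83126 - 486) = 1/82640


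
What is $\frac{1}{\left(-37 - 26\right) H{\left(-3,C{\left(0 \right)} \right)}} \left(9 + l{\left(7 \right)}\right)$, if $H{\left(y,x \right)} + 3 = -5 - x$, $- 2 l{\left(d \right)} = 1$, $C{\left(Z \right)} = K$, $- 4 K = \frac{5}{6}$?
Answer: $\frac{4}{231} \approx 0.017316$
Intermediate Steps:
$K = - \frac{5}{24}$ ($K = - \frac{5 \cdot \frac{1}{6}}{4} = \left(- \frac{1}{4}\right) \frac{5}{6} = - \frac{5}{24} \approx -0.20833$)
$C{\left(Z \right)} = - \frac{5}{24}$
$l{\left(d \right)} = - \frac{1}{2}$ ($l{\left(d \right)} = \left(- \frac{1}{2}\right) 1 = - \frac{1}{2}$)
$H{\left(y,x \right)} = -8 - x$ ($H{\left(y,x \right)} = -3 - \left(5 + x\right) = -8 - x$)
$\frac{1}{\left(-37 - 26\right) H{\left(-3,C{\left(0 \right)} \right)}} \left(9 + l{\left(7 \right)}\right) = \frac{1}{\left(-37 - 26\right) \left(-8 - - \frac{5}{24}\right)} \left(9 - \frac{1}{2}\right) = \frac{1}{\left(-63\right) \left(-8 + \frac{5}{24}\right)} \frac{17}{2} = - \frac{1}{63 \left(- \frac{187}{24}\right)} \frac{17}{2} = \left(- \frac{1}{63}\right) \left(- \frac{24}{187}\right) \frac{17}{2} = \frac{8}{3927} \cdot \frac{17}{2} = \frac{4}{231}$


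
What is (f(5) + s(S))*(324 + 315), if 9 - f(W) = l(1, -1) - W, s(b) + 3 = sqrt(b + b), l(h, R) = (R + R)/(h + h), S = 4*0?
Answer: 7668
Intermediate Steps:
S = 0
l(h, R) = R/h (l(h, R) = (2*R)/((2*h)) = (2*R)*(1/(2*h)) = R/h)
s(b) = -3 + sqrt(2)*sqrt(b) (s(b) = -3 + sqrt(b + b) = -3 + sqrt(2*b) = -3 + sqrt(2)*sqrt(b))
f(W) = 10 + W (f(W) = 9 - (-1/1 - W) = 9 - (-1*1 - W) = 9 - (-1 - W) = 9 + (1 + W) = 10 + W)
(f(5) + s(S))*(324 + 315) = ((10 + 5) + (-3 + sqrt(2)*sqrt(0)))*(324 + 315) = (15 + (-3 + sqrt(2)*0))*639 = (15 + (-3 + 0))*639 = (15 - 3)*639 = 12*639 = 7668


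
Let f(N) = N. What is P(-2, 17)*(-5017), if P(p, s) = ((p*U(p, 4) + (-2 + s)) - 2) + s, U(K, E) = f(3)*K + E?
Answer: -170578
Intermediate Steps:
U(K, E) = E + 3*K (U(K, E) = 3*K + E = E + 3*K)
P(p, s) = -4 + 2*s + p*(4 + 3*p) (P(p, s) = ((p*(4 + 3*p) + (-2 + s)) - 2) + s = ((-2 + s + p*(4 + 3*p)) - 2) + s = (-4 + s + p*(4 + 3*p)) + s = -4 + 2*s + p*(4 + 3*p))
P(-2, 17)*(-5017) = (-4 + 2*17 - 2*(4 + 3*(-2)))*(-5017) = (-4 + 34 - 2*(4 - 6))*(-5017) = (-4 + 34 - 2*(-2))*(-5017) = (-4 + 34 + 4)*(-5017) = 34*(-5017) = -170578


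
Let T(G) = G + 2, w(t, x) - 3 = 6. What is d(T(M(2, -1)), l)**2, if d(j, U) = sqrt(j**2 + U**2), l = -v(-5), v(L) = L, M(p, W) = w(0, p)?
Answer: 146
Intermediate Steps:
w(t, x) = 9 (w(t, x) = 3 + 6 = 9)
M(p, W) = 9
T(G) = 2 + G
l = 5 (l = -1*(-5) = 5)
d(j, U) = sqrt(U**2 + j**2)
d(T(M(2, -1)), l)**2 = (sqrt(5**2 + (2 + 9)**2))**2 = (sqrt(25 + 11**2))**2 = (sqrt(25 + 121))**2 = (sqrt(146))**2 = 146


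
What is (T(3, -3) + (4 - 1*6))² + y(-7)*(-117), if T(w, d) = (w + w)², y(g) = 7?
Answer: 337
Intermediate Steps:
T(w, d) = 4*w² (T(w, d) = (2*w)² = 4*w²)
(T(3, -3) + (4 - 1*6))² + y(-7)*(-117) = (4*3² + (4 - 1*6))² + 7*(-117) = (4*9 + (4 - 6))² - 819 = (36 - 2)² - 819 = 34² - 819 = 1156 - 819 = 337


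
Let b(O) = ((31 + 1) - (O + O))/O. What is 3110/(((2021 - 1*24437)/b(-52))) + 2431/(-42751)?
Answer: 953019473/3114495852 ≈ 0.30599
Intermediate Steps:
b(O) = (32 - 2*O)/O
3110/(((2021 - 1*24437)/b(-52))) + 2431/(-42751) = 3110/(((2021 - 1*24437)/(-2 + 32/(-52)))) + 2431/(-42751) = 3110/(((2021 - 24437)/(-2 + 32*(-1/52)))) + 2431*(-1/42751) = 3110/((-22416/(-2 - 8/13))) - 2431/42751 = 3110/((-22416/(-34/13))) - 2431/42751 = 3110/((-22416*(-13/34))) - 2431/42751 = 3110/(145704/17) - 2431/42751 = 3110*(17/145704) - 2431/42751 = 26435/72852 - 2431/42751 = 953019473/3114495852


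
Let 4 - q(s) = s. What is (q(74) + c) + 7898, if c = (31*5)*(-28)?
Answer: 3488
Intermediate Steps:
q(s) = 4 - s
c = -4340 (c = 155*(-28) = -4340)
(q(74) + c) + 7898 = ((4 - 1*74) - 4340) + 7898 = ((4 - 74) - 4340) + 7898 = (-70 - 4340) + 7898 = -4410 + 7898 = 3488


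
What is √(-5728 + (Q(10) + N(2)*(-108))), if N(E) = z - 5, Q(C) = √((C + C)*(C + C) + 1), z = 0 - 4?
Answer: √(-4756 + √401) ≈ 68.818*I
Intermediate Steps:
z = -4
Q(C) = √(1 + 4*C²) (Q(C) = √((2*C)*(2*C) + 1) = √(4*C² + 1) = √(1 + 4*C²))
N(E) = -9 (N(E) = -4 - 5 = -9)
√(-5728 + (Q(10) + N(2)*(-108))) = √(-5728 + (√(1 + 4*10²) - 9*(-108))) = √(-5728 + (√(1 + 4*100) + 972)) = √(-5728 + (√(1 + 400) + 972)) = √(-5728 + (√401 + 972)) = √(-5728 + (972 + √401)) = √(-4756 + √401)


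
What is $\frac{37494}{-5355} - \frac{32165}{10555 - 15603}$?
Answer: $- \frac{1891793}{3003560} \approx -0.62985$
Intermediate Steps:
$\frac{37494}{-5355} - \frac{32165}{10555 - 15603} = 37494 \left(- \frac{1}{5355}\right) - \frac{32165}{10555 - 15603} = - \frac{4166}{595} - \frac{32165}{-5048} = - \frac{4166}{595} - - \frac{32165}{5048} = - \frac{4166}{595} + \frac{32165}{5048} = - \frac{1891793}{3003560}$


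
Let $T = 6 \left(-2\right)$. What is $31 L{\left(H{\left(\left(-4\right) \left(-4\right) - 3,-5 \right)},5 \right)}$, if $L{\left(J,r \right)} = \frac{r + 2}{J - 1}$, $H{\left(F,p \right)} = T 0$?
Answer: $-217$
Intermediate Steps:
$T = -12$
$H{\left(F,p \right)} = 0$ ($H{\left(F,p \right)} = \left(-12\right) 0 = 0$)
$L{\left(J,r \right)} = \frac{2 + r}{-1 + J}$
$31 L{\left(H{\left(\left(-4\right) \left(-4\right) - 3,-5 \right)},5 \right)} = 31 \frac{2 + 5}{-1 + 0} = 31 \frac{1}{-1} \cdot 7 = 31 \left(\left(-1\right) 7\right) = 31 \left(-7\right) = -217$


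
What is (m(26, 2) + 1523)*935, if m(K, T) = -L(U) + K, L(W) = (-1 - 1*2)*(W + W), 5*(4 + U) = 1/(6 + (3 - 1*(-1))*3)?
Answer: 4277812/3 ≈ 1.4259e+6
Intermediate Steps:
U = -359/90 (U = -4 + 1/(5*(6 + (3 - 1*(-1))*3)) = -4 + 1/(5*(6 + (3 + 1)*3)) = -4 + 1/(5*(6 + 4*3)) = -4 + 1/(5*(6 + 12)) = -4 + (⅕)/18 = -4 + (⅕)*(1/18) = -4 + 1/90 = -359/90 ≈ -3.9889)
L(W) = -6*W (L(W) = (-1 - 2)*(2*W) = -6*W)
m(K, T) = -359/15 + K (m(K, T) = -(-6)*(-359)/90 + K = -1*359/15 + K = -359/15 + K)
(m(26, 2) + 1523)*935 = ((-359/15 + 26) + 1523)*935 = (31/15 + 1523)*935 = (22876/15)*935 = 4277812/3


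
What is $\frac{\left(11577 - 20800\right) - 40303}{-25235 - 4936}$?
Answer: $\frac{49526}{30171} \approx 1.6415$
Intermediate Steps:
$\frac{\left(11577 - 20800\right) - 40303}{-25235 - 4936} = \frac{\left(11577 - 20800\right) - 40303}{-30171} = \left(-9223 - 40303\right) \left(- \frac{1}{30171}\right) = \left(-49526\right) \left(- \frac{1}{30171}\right) = \frac{49526}{30171}$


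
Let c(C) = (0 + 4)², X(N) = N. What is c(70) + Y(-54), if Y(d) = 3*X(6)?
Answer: 34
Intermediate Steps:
c(C) = 16 (c(C) = 4² = 16)
Y(d) = 18 (Y(d) = 3*6 = 18)
c(70) + Y(-54) = 16 + 18 = 34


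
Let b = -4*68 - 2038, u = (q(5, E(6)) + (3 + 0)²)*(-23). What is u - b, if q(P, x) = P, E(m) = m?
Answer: 1988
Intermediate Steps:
u = -322 (u = (5 + (3 + 0)²)*(-23) = (5 + 3²)*(-23) = (5 + 9)*(-23) = 14*(-23) = -322)
b = -2310 (b = -272 - 2038 = -2310)
u - b = -322 - 1*(-2310) = -322 + 2310 = 1988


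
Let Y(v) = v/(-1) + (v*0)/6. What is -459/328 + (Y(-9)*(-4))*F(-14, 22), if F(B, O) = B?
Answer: 164853/328 ≈ 502.60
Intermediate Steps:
Y(v) = -v (Y(v) = v*(-1) + 0*(⅙) = -v + 0 = -v)
-459/328 + (Y(-9)*(-4))*F(-14, 22) = -459/328 + (-1*(-9)*(-4))*(-14) = -459*1/328 + (9*(-4))*(-14) = -459/328 - 36*(-14) = -459/328 + 504 = 164853/328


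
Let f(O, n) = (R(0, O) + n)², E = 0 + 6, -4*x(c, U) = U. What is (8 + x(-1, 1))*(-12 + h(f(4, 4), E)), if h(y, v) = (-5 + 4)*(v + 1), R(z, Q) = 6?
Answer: -589/4 ≈ -147.25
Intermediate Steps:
x(c, U) = -U/4
E = 6
f(O, n) = (6 + n)²
h(y, v) = -1 - v (h(y, v) = -(1 + v) = -1 - v)
(8 + x(-1, 1))*(-12 + h(f(4, 4), E)) = (8 - ¼*1)*(-12 + (-1 - 1*6)) = (8 - ¼)*(-12 + (-1 - 6)) = 31*(-12 - 7)/4 = (31/4)*(-19) = -589/4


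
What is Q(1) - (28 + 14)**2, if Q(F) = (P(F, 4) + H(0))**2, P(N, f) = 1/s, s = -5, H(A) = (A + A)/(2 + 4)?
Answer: -44099/25 ≈ -1764.0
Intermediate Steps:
H(A) = A/3 (H(A) = (2*A)/6 = (2*A)*(1/6) = A/3)
P(N, f) = -1/5 (P(N, f) = 1/(-5) = -1/5)
Q(F) = 1/25 (Q(F) = (-1/5 + (1/3)*0)**2 = (-1/5 + 0)**2 = (-1/5)**2 = 1/25)
Q(1) - (28 + 14)**2 = 1/25 - (28 + 14)**2 = 1/25 - 1*42**2 = 1/25 - 1*1764 = 1/25 - 1764 = -44099/25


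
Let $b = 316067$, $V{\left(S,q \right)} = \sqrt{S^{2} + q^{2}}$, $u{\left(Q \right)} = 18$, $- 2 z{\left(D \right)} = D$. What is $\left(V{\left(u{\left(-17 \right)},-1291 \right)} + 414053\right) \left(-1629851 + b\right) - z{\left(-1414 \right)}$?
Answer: $-543976207259 - 1313784 \sqrt{1667005} \approx -5.4567 \cdot 10^{11}$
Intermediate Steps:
$z{\left(D \right)} = - \frac{D}{2}$
$\left(V{\left(u{\left(-17 \right)},-1291 \right)} + 414053\right) \left(-1629851 + b\right) - z{\left(-1414 \right)} = \left(\sqrt{18^{2} + \left(-1291\right)^{2}} + 414053\right) \left(-1629851 + 316067\right) - \left(- \frac{1}{2}\right) \left(-1414\right) = \left(\sqrt{324 + 1666681} + 414053\right) \left(-1313784\right) - 707 = \left(\sqrt{1667005} + 414053\right) \left(-1313784\right) - 707 = \left(414053 + \sqrt{1667005}\right) \left(-1313784\right) - 707 = \left(-543976206552 - 1313784 \sqrt{1667005}\right) - 707 = -543976207259 - 1313784 \sqrt{1667005}$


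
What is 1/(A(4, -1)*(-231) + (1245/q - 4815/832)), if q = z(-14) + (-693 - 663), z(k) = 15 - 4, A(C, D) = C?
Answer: -223808/208300995 ≈ -0.0010744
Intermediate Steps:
z(k) = 11
q = -1345 (q = 11 + (-693 - 663) = 11 - 1356 = -1345)
1/(A(4, -1)*(-231) + (1245/q - 4815/832)) = 1/(4*(-231) + (1245/(-1345) - 4815/832)) = 1/(-924 + (1245*(-1/1345) - 4815*1/832)) = 1/(-924 + (-249/269 - 4815/832)) = 1/(-924 - 1502403/223808) = 1/(-208300995/223808) = -223808/208300995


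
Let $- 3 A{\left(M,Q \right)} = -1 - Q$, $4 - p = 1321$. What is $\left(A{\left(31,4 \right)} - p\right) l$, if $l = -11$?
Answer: $- \frac{43516}{3} \approx -14505.0$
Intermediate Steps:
$p = -1317$ ($p = 4 - 1321 = -1317$)
$A{\left(M,Q \right)} = \frac{1}{3} + \frac{Q}{3}$ ($A{\left(M,Q \right)} = - \frac{-1 - Q}{3} = \frac{1}{3} + \frac{Q}{3}$)
$\left(A{\left(31,4 \right)} - p\right) l = \left(\left(\frac{1}{3} + \frac{1}{3} \cdot 4\right) - -1317\right) \left(-11\right) = \left(\left(\frac{1}{3} + \frac{4}{3}\right) + 1317\right) \left(-11\right) = \left(\frac{5}{3} + 1317\right) \left(-11\right) = \frac{3956}{3} \left(-11\right) = - \frac{43516}{3}$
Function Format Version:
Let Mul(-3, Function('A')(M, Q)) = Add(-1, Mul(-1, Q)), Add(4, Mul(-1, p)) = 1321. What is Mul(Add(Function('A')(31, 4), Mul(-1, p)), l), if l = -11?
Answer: Rational(-43516, 3) ≈ -14505.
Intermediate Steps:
p = -1317 (p = Add(4, Mul(-1, 1321)) = Add(4, -1321) = -1317)
Function('A')(M, Q) = Add(Rational(1, 3), Mul(Rational(1, 3), Q)) (Function('A')(M, Q) = Mul(Rational(-1, 3), Add(-1, Mul(-1, Q))) = Add(Rational(1, 3), Mul(Rational(1, 3), Q)))
Mul(Add(Function('A')(31, 4), Mul(-1, p)), l) = Mul(Add(Add(Rational(1, 3), Mul(Rational(1, 3), 4)), Mul(-1, -1317)), -11) = Mul(Add(Add(Rational(1, 3), Rational(4, 3)), 1317), -11) = Mul(Add(Rational(5, 3), 1317), -11) = Mul(Rational(3956, 3), -11) = Rational(-43516, 3)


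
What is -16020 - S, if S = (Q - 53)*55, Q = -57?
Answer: -9970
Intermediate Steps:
S = -6050 (S = (-57 - 53)*55 = -110*55 = -6050)
-16020 - S = -16020 - 1*(-6050) = -16020 + 6050 = -9970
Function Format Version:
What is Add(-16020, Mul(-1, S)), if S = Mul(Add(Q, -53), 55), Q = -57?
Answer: -9970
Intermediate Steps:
S = -6050 (S = Mul(Add(-57, -53), 55) = Mul(-110, 55) = -6050)
Add(-16020, Mul(-1, S)) = Add(-16020, Mul(-1, -6050)) = Add(-16020, 6050) = -9970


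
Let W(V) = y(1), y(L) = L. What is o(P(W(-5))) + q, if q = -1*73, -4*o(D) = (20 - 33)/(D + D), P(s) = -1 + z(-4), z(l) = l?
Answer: -2933/40 ≈ -73.325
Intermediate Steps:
W(V) = 1
P(s) = -5 (P(s) = -1 - 4 = -5)
o(D) = 13/(8*D) (o(D) = -(20 - 33)/(4*(D + D)) = -(-13)/(4*(2*D)) = -(-13)*1/(2*D)/4 = -(-13)/(8*D) = 13/(8*D))
q = -73
o(P(W(-5))) + q = (13/8)/(-5) - 73 = (13/8)*(-1/5) - 73 = -13/40 - 73 = -2933/40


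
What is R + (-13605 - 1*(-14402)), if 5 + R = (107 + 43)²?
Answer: 23292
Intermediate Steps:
R = 22495 (R = -5 + (107 + 43)² = -5 + 150² = -5 + 22500 = 22495)
R + (-13605 - 1*(-14402)) = 22495 + (-13605 - 1*(-14402)) = 22495 + (-13605 + 14402) = 22495 + 797 = 23292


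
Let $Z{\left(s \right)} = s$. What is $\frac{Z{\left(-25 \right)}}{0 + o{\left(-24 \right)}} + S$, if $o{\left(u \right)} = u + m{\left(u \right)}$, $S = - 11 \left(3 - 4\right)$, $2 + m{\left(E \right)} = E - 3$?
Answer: $\frac{608}{53} \approx 11.472$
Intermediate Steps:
$m{\left(E \right)} = -5 + E$ ($m{\left(E \right)} = -2 + \left(E - 3\right) = -2 + \left(-3 + E\right) = -5 + E$)
$S = 11$ ($S = \left(-11\right) \left(-1\right) = 11$)
$o{\left(u \right)} = -5 + 2 u$ ($o{\left(u \right)} = u + \left(-5 + u\right) = -5 + 2 u$)
$\frac{Z{\left(-25 \right)}}{0 + o{\left(-24 \right)}} + S = \frac{1}{0 + \left(-5 + 2 \left(-24\right)\right)} \left(-25\right) + 11 = \frac{1}{0 - 53} \left(-25\right) + 11 = \frac{1}{-53} \left(-25\right) + 11 = \left(- \frac{1}{53}\right) \left(-25\right) + 11 = \frac{25}{53} + 11 = \frac{608}{53}$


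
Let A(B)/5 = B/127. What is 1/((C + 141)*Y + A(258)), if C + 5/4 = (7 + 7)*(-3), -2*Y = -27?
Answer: 1016/1351059 ≈ 0.00075200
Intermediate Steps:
Y = 27/2 (Y = -½*(-27) = 27/2 ≈ 13.500)
A(B) = 5*B/127 (A(B) = 5*(B/127) = 5*B/127)
C = -173/4 (C = -5/4 + (7 + 7)*(-3) = -5/4 + 14*(-3) = -5/4 - 42 = -173/4 ≈ -43.250)
1/((C + 141)*Y + A(258)) = 1/((-173/4 + 141)*(27/2) + (5/127)*258) = 1/((391/4)*(27/2) + 1290/127) = 1/(10557/8 + 1290/127) = 1/(1351059/1016) = 1016/1351059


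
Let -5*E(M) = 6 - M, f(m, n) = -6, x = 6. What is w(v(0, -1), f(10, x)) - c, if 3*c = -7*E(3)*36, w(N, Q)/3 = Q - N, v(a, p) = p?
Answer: -327/5 ≈ -65.400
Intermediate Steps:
E(M) = -6/5 + M/5 (E(M) = -(6 - M)/5 = -6/5 + M/5)
w(N, Q) = -3*N + 3*Q (w(N, Q) = 3*(Q - N) = -3*N + 3*Q)
c = 252/5 (c = (-7*(-6/5 + (⅕)*3)*36)/3 = (-7*(-6/5 + ⅗)*36)/3 = (-7*(-⅗)*36)/3 = ((21/5)*36)/3 = (⅓)*(756/5) = 252/5 ≈ 50.400)
w(v(0, -1), f(10, x)) - c = (-3*(-1) + 3*(-6)) - 1*252/5 = (3 - 18) - 252/5 = -15 - 252/5 = -327/5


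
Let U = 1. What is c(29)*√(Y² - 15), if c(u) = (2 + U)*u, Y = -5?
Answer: 87*√10 ≈ 275.12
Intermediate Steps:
c(u) = 3*u (c(u) = (2 + 1)*u = 3*u)
c(29)*√(Y² - 15) = (3*29)*√((-5)² - 15) = 87*√(25 - 15) = 87*√10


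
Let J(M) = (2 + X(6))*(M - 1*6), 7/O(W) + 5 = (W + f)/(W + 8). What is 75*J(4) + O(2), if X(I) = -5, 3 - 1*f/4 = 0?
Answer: 8065/18 ≈ 448.06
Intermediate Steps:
f = 12 (f = 12 - 4*0 = 12 + 0 = 12)
O(W) = 7/(-5 + (12 + W)/(8 + W)) (O(W) = 7/(-5 + (W + 12)/(W + 8)) = 7/(-5 + (12 + W)/(8 + W)))
J(M) = 18 - 3*M (J(M) = (2 - 5)*(M - 1*6) = -3*(M - 6) = -3*(-6 + M) = 18 - 3*M)
75*J(4) + O(2) = 75*(18 - 3*4) + 7*(-8 - 1*2)/(4*(7 + 2)) = 75*(18 - 12) + (7/4)*(-8 - 2)/9 = 75*6 + (7/4)*(⅑)*(-10) = 450 - 35/18 = 8065/18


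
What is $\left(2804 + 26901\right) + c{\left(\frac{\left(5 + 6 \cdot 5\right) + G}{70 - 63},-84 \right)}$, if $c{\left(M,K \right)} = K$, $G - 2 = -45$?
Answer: $29621$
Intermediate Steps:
$G = -43$ ($G = 2 - 45 = -43$)
$\left(2804 + 26901\right) + c{\left(\frac{\left(5 + 6 \cdot 5\right) + G}{70 - 63},-84 \right)} = \left(2804 + 26901\right) - 84 = 29705 - 84 = 29621$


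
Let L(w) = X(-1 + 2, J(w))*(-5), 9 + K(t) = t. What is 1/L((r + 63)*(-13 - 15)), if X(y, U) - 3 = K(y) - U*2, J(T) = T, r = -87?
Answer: 1/6745 ≈ 0.00014826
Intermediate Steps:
K(t) = -9 + t
X(y, U) = -6 + y - 2*U (X(y, U) = 3 + ((-9 + y) - U*2) = 3 + ((-9 + y) - 2*U) = 3 + (-9 + y - 2*U) = -6 + y - 2*U)
L(w) = 25 + 10*w (L(w) = (-6 + (-1 + 2) - 2*w)*(-5) = (-6 + 1 - 2*w)*(-5) = (-5 - 2*w)*(-5) = 25 + 10*w)
1/L((r + 63)*(-13 - 15)) = 1/(25 + 10*((-87 + 63)*(-13 - 15))) = 1/(25 + 10*(-24*(-28))) = 1/(25 + 10*672) = 1/(25 + 6720) = 1/6745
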